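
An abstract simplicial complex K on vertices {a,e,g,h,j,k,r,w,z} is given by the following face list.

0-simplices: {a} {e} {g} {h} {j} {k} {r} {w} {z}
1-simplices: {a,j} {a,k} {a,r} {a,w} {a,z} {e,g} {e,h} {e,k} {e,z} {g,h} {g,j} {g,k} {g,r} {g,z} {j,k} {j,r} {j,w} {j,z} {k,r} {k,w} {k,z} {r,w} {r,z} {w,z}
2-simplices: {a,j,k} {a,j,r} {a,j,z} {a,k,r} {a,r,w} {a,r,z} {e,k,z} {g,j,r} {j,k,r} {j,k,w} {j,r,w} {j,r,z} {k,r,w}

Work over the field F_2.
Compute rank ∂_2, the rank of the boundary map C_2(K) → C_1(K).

n_0=9 n_1=24 n_2=13  [Z2]
∂1: piv[aj,ak,ar,aw,az,eg,eh,ek] rk=8  ker:ez,gh,gj,gk,gr,gz,jk,jr,jw,jz,kr,kw,kz,rw,rz,wz
∂2: piv[ajk,ajr,ajz,akr,arw,arz,ekz,gjr,jkw,jrw] rk=10  ker:jkr,jrz,krw
rk∂_2=10

rank∂_2=10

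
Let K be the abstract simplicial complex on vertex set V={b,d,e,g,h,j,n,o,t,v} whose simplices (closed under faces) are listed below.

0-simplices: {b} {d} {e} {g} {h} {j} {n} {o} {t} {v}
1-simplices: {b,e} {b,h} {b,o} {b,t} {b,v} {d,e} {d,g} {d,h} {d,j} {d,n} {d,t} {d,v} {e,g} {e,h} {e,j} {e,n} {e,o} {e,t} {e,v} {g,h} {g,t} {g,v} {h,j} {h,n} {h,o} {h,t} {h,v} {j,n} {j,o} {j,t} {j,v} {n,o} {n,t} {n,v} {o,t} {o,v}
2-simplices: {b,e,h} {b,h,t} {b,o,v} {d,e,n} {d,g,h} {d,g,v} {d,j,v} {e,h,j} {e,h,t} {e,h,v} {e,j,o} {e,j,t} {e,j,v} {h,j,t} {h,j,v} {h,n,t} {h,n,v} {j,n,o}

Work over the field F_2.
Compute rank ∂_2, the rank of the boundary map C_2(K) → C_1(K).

rank∂_2=16

n_0=10 n_1=36 n_2=18  [Z2]
∂1: piv[be,bh,bo,bt,bv,de,dg,dj,dn] rk=9  ker:dh,dt,dv,eg,eh,ej,en,eo,et,ev,gh,gt,gv,hj,hn,ho,ht,hv,jn,jo,jt,jv,no,nt,nv,ot,ov
∂2: piv[beh,bht,bov,den,dgh,dgv,djv,ehj,eht,ehv,ejo,ejt,ejv,hnt,hnv,jno] rk=16  ker:hjt,hjv
rk∂_2=16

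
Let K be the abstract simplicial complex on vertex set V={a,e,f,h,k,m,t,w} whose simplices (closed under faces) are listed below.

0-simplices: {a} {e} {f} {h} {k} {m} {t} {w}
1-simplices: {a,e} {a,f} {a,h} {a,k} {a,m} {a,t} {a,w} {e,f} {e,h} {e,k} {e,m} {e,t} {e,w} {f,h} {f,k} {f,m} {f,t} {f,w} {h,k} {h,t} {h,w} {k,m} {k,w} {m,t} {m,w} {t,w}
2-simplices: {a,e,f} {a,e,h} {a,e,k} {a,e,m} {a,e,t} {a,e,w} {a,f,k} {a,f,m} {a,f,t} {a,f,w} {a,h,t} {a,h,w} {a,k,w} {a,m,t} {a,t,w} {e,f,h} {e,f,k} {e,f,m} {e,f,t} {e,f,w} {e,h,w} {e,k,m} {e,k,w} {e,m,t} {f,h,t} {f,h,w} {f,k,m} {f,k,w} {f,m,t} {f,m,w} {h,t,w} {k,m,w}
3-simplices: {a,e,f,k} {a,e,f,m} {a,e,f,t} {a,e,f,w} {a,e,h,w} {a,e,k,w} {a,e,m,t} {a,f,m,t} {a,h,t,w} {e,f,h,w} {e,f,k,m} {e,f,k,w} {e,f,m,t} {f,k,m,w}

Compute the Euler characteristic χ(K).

χ(K)=0

n_0=8 n_1=26 n_2=32 n_3=14
χ=+8−26+32−14=0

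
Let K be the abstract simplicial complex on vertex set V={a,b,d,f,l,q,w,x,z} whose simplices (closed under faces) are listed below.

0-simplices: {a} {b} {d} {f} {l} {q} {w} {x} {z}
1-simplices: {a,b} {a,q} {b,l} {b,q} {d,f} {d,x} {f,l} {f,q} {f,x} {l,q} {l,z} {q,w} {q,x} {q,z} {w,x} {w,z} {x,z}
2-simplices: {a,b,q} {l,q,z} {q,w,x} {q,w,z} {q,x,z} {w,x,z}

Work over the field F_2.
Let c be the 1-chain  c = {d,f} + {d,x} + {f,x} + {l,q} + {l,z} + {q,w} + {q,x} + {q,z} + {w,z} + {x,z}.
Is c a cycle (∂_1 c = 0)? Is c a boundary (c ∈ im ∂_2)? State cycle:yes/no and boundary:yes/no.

cycle:yes boundary:no

n_0=9 n_1=17 n_2=6  [Z2]
∂1: piv[ab,aq,bl,df,dx,fl,lz,qw] rk=8  ker:bq,fq,fx,lq,qx,qz,wx,wz,xz
∂2: piv[abq,lqz,qwx,qwz,qxz] rk=5  ker:wxz
∂1c = 0
c vs im∂2: residual ≠ 0 ⇒ not boundary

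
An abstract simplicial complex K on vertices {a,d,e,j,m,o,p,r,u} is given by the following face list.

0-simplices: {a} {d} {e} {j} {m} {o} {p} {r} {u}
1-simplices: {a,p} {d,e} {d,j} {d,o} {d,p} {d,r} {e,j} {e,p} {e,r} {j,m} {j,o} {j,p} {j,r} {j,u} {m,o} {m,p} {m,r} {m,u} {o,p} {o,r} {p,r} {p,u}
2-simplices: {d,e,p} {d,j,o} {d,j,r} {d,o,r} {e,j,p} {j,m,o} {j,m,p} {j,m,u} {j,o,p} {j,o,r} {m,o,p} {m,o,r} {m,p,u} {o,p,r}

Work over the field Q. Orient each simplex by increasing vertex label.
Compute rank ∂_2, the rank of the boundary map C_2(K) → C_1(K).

rank∂_2=12

n_0=9 n_1=22 n_2=14  [Q]
∂1: piv[ap,de,dj,do,dp,dr,jm,ju] rk=8  ker:ej,ep,er,jo,jp,jr,mo,mp,mr,mu,op,or,pr,pu
∂2: piv[dep,djo,djr,dor,ejp,jmo,jmp,jmu,jop,mor,mpu,opr] rk=12  ker:jor,mop
rk∂_2=12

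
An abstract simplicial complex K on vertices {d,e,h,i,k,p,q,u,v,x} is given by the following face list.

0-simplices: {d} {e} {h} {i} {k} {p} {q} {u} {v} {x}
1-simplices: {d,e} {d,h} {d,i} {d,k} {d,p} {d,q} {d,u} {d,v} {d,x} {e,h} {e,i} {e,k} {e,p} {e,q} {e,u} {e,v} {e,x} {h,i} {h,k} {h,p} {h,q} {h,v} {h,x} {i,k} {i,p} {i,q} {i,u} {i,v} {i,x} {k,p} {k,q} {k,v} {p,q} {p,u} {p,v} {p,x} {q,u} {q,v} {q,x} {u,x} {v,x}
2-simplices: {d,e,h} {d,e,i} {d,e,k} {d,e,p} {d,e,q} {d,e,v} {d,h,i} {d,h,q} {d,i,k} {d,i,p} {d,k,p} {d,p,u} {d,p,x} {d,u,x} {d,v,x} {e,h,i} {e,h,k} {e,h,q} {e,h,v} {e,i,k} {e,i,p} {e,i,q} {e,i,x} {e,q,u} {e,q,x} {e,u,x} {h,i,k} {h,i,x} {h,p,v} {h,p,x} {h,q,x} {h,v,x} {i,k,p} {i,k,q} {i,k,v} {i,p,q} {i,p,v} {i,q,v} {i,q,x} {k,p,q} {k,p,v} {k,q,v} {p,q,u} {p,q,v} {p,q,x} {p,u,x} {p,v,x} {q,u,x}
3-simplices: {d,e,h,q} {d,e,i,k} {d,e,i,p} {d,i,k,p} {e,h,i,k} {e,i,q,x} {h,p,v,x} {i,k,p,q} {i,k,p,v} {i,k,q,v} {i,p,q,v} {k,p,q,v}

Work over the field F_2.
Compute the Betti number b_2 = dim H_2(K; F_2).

b_2=6

n_0=10 n_1=41 n_2=48 n_3=12  [Z2]
∂1: piv[de,dh,di,dk,dp,dq,du,dv,dx] rk=9  ker:eh,ei,ek,ep,eq,eu,ev,ex,hi,hk,hp,hq,hv,hx,ik,ip,iq,iu,iv,ix,kp,kq,kv,pq,pu,pv,px,qu,qv,qx,ux,vx
∂2: piv[deh,dei,dek,dep,deq,dev,dhi,dhq,dik,dip,dkp,dpu,dpx,dux,dvx,ehk,ehv,eiq,eix,equ,eqx,eux,hix,hpv,hpx,hvx,ikq,ikv,ipq,ipv,iqv] rk=31  ker:ehi,ehq,eik,eip,hik,hqx,ikp,iqx,kpq,kpv,kqv,pqu,pqv,pqx,pux,pvx,qux
∂3: piv[dehq,deik,deip,dikp,ehik,eiqx,hpvx,ikpq,ikpv,ikqv,ipqv] rk=11  ker:kpqv
b_2=(48−31)−11=6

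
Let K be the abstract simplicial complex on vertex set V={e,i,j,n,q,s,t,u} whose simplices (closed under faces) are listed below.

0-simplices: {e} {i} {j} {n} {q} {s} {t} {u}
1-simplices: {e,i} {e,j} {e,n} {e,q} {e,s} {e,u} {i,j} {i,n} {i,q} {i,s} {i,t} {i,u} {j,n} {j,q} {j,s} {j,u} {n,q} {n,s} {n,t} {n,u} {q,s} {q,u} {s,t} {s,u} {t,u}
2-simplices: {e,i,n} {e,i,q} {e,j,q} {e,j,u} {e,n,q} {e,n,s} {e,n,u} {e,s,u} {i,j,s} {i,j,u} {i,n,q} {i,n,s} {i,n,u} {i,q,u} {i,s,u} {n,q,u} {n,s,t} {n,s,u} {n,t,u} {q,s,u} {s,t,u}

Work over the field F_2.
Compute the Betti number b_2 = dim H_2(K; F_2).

n_0=8 n_1=25 n_2=21  [Z2]
∂1: piv[ei,ej,en,eq,es,eu,it] rk=7  ker:ij,in,iq,is,iu,jn,jq,js,ju,nq,ns,nt,nu,qs,qu,st,su,tu
∂2: piv[ein,eiq,ejq,eju,enq,ens,enu,esu,ijs,iju,ins,inu,iqu,nst,ntu,qsu] rk=16  ker:inq,isu,nqu,nsu,stu
b_2=(21−16)−0=5

b_2=5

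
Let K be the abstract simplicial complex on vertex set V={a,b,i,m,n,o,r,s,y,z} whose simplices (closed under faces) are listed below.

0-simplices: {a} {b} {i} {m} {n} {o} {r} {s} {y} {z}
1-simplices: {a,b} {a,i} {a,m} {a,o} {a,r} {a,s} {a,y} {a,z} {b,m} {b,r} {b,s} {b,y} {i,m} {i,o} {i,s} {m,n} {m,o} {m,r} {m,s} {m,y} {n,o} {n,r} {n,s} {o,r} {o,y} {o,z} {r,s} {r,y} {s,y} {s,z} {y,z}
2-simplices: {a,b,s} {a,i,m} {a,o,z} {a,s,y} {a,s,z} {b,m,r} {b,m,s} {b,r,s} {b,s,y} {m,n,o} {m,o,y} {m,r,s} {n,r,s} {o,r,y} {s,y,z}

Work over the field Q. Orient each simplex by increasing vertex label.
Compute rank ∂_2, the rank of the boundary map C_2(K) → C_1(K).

rank∂_2=14

n_0=10 n_1=31 n_2=15  [Q]
∂1: piv[ab,ai,am,ao,ar,as,ay,az,mn] rk=9  ker:bm,br,bs,by,im,io,is,mo,mr,ms,my,no,nr,ns,or,oy,oz,rs,ry,sy,sz,yz
∂2: piv[abs,aim,aoz,asy,asz,bmr,bms,brs,bsy,mno,moy,nrs,ory,syz] rk=14  ker:mrs
rk∂_2=14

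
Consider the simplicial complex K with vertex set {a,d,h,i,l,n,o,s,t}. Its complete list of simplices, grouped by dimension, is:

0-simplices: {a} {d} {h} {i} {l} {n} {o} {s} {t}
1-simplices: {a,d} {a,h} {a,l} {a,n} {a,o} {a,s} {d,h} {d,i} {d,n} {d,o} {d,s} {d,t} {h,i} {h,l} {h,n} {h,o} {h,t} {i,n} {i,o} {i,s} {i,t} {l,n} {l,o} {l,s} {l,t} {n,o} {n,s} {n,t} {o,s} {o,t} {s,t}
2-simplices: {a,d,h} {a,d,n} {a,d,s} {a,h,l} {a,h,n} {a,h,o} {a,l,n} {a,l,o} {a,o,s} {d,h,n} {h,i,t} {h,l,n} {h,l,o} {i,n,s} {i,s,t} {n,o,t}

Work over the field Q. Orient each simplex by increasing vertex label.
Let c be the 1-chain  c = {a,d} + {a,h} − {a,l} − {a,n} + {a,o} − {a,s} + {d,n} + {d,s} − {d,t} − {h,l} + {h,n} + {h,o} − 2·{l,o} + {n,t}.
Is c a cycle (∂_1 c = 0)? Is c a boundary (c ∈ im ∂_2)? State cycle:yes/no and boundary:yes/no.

cycle:yes boundary:no

n_0=9 n_1=31 n_2=16  [Q]
∂1: piv[ad,ah,al,an,ao,as,di,dt] rk=8  ker:dh,dn,do,ds,hi,hl,hn,ho,ht,in,io,is,it,ln,lo,ls,lt,no,ns,nt,os,ot,st
∂2: piv[adh,adn,ads,ahl,ahn,aho,aln,alo,aos,hit,ins,ist,not] rk=13  ker:dhn,hln,hlo
∂1c = 0
c vs im∂2: residual ≠ 0 ⇒ not boundary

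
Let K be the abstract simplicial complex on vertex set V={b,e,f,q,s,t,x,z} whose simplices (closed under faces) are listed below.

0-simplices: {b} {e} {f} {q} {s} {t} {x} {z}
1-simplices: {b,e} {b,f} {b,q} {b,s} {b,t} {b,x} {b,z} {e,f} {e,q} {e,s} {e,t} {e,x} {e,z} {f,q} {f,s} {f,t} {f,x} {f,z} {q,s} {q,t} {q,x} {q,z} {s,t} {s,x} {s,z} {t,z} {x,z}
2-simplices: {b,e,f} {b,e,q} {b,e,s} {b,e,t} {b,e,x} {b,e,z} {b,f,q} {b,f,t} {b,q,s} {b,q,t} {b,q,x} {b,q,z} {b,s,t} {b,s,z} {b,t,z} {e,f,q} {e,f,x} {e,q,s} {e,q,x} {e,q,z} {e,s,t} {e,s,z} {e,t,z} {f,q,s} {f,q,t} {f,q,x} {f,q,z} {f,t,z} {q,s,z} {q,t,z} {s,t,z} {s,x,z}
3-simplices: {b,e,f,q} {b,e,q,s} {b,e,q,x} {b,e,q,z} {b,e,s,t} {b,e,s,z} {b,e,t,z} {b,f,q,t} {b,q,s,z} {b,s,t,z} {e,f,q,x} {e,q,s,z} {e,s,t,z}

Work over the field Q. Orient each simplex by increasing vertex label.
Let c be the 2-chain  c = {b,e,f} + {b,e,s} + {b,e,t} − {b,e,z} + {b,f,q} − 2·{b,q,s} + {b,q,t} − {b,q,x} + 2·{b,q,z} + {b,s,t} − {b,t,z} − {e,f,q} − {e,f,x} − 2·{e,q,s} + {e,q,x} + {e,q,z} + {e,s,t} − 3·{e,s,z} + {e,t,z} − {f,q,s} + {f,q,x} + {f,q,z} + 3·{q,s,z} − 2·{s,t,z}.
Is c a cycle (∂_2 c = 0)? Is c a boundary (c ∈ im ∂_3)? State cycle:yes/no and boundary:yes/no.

n_0=8 n_1=27 n_2=32 n_3=13  [Q]
∂1: piv[be,bf,bq,bs,bt,bx,bz] rk=7  ker:ef,eq,es,et,ex,ez,fq,fs,ft,fx,fz,qs,qt,qx,qz,st,sx,sz,tz,xz
∂2: piv[bef,beq,bes,bet,bex,bez,bfq,bft,bqs,bqt,bqx,bqz,bst,bsz,btz,efx,fqs,fqz,sxz] rk=19  ker:efq,eqs,eqx,eqz,est,esz,etz,fqt,fqx,ftz,qsz,qtz,stz
∂3: piv[befq,beqs,beqx,beqz,best,besz,betz,bfqt,bqsz,bstz,efqx] rk=11  ker:eqsz,estz
∂2c = 2·{b,e} − {b,q} + 2·{b,s} − 4·{b,t} + {b,x} − {e,f} + {e,q} + {e,s} + {e,t} + {f,q} + {f,s} − 2·{f,x} − {f,z} − 2·{q,s} + {q,t} + {q,x} + {q,z} + 2·{s,z} − 2·{t,z}

cycle:no boundary:no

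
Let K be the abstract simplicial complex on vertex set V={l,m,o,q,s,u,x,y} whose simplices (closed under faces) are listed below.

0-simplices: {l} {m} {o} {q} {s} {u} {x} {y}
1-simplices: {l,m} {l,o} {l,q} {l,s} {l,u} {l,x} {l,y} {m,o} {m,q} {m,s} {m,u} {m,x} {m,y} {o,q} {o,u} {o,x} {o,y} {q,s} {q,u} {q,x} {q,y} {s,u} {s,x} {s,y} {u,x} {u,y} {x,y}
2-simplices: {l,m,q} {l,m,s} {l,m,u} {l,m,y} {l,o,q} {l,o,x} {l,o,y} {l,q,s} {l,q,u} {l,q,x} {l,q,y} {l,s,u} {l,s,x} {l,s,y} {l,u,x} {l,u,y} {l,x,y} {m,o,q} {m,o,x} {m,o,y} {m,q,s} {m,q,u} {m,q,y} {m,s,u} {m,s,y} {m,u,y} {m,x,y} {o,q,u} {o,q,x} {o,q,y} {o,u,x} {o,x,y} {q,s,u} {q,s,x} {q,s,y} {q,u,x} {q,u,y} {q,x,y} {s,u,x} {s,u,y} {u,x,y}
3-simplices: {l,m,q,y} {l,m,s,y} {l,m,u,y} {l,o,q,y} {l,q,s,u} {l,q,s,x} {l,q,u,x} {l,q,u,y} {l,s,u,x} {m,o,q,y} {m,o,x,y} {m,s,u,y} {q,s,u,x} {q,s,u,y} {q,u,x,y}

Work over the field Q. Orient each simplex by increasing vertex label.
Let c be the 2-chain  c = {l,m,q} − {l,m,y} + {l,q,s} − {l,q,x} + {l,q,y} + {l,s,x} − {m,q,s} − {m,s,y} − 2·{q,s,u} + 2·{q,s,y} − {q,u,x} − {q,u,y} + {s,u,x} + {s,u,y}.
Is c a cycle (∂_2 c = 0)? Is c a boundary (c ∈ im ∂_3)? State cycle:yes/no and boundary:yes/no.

cycle:yes boundary:no

n_0=8 n_1=27 n_2=41 n_3=15  [Q]
∂1: piv[lm,lo,lq,ls,lu,lx,ly] rk=7  ker:mo,mq,ms,mu,mx,my,oq,ou,ox,oy,qs,qu,qx,qy,su,sx,sy,ux,uy,xy
∂2: piv[lmq,lms,lmu,lmy,loq,lox,loy,lqs,lqu,lqx,lqy,lsu,lsx,lsy,lux,luy,lxy,moq,mox,oqu] rk=20  ker:moy,mqs,mqu,mqy,msu,msy,muy,mxy,oqx,oqy,oux,oxy,qsu,qsx,qsy,qux,quy,qxy,sux,suy,uxy
∂3: piv[lmqy,lmsy,lmuy,loqy,lqsu,lqsx,lqux,lquy,lsux,moqy,moxy,msuy,qsuy,quxy] rk=14  ker:qsux
∂2c = 0
c vs im∂3: residual ≠ 0 ⇒ not boundary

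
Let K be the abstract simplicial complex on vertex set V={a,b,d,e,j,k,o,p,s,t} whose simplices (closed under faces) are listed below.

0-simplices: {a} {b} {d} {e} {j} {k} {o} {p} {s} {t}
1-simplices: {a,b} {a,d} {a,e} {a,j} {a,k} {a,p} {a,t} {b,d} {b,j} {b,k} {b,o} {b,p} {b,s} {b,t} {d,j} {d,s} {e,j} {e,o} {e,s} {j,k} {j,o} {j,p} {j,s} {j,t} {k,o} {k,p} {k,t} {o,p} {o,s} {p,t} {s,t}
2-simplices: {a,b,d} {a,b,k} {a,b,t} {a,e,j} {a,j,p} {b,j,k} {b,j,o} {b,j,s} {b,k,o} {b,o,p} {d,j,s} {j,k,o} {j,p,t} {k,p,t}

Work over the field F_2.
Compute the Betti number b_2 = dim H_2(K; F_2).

b_2=1

n_0=10 n_1=31 n_2=14  [Z2]
∂1: piv[ab,ad,ae,aj,ak,ap,at,bo,bs] rk=9  ker:bd,bj,bk,bp,bt,dj,ds,ej,eo,es,jk,jo,jp,js,jt,ko,kp,kt,op,os,pt,st
∂2: piv[abd,abk,abt,aej,ajp,bjk,bjo,bjs,bko,bop,djs,jpt,kpt] rk=13  ker:jko
b_2=(14−13)−0=1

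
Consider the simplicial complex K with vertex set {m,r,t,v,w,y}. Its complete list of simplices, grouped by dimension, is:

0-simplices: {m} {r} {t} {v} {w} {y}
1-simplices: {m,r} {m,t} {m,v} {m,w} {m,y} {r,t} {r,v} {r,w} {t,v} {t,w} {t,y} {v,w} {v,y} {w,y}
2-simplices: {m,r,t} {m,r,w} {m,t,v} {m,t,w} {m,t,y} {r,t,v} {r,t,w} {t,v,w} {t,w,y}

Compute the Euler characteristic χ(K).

χ(K)=1

n_0=6 n_1=14 n_2=9
χ=+6−14+9=1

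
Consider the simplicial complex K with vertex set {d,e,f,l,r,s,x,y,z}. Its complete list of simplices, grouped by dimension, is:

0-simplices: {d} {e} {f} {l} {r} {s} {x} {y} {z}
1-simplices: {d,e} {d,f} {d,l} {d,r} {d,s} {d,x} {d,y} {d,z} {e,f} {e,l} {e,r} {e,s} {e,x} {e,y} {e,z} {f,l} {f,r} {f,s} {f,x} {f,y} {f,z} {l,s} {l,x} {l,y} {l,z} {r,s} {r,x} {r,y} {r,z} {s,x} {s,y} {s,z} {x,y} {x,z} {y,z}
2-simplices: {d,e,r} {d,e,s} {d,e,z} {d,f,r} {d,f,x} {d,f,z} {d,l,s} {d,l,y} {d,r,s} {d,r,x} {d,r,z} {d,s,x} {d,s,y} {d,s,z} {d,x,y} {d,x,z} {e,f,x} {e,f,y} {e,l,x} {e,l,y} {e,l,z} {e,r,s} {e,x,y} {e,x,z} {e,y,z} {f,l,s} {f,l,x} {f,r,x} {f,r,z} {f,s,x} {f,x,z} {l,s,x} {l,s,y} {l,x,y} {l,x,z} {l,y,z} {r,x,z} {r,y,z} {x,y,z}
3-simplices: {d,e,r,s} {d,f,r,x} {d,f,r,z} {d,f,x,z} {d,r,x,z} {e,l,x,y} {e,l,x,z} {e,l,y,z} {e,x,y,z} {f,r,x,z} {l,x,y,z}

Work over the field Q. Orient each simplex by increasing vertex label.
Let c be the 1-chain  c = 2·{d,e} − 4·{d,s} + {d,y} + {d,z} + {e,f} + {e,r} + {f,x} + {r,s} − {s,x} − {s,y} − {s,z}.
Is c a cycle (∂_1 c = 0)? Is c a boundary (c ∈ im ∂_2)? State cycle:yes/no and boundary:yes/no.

n_0=9 n_1=35 n_2=39 n_3=11  [Q]
∂1: piv[de,df,dl,dr,ds,dx,dy,dz] rk=8  ker:ef,el,er,es,ex,ey,ez,fl,fr,fs,fx,fy,fz,ls,lx,ly,lz,rs,rx,ry,rz,sx,sy,sz,xy,xz,yz
∂2: piv[der,des,dez,dfr,dfx,dfz,dls,dly,drs,drx,drz,dsx,dsy,dsz,dxy,dxz,efx,efy,elx,ely,elz,exy,exz,eyz,fls,flx,ryz] rk=27  ker:ers,frx,frz,fsx,fxz,lsx,lsy,lxy,lxz,lyz,rxz,xyz
∂3: piv[ders,dfrx,dfrz,dfxz,drxz,elxy,elxz,elyz,exyz] rk=9  ker:frxz,lxyz
∂1c = 0
c vs im∂2: reduces to 0 ⇒ boundary

cycle:yes boundary:yes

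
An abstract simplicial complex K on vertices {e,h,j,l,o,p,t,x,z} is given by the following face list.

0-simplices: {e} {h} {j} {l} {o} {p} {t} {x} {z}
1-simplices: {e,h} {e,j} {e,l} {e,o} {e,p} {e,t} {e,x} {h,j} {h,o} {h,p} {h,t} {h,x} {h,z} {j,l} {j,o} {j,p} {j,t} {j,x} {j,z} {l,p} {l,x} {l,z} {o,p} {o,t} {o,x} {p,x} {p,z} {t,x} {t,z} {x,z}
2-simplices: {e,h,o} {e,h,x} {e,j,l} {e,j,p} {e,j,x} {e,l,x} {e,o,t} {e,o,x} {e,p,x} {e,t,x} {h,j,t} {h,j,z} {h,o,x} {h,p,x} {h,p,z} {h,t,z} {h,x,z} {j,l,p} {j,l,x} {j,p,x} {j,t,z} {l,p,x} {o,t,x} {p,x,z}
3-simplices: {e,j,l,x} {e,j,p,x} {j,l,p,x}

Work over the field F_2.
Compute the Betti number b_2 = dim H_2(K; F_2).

n_0=9 n_1=30 n_2=24 n_3=3  [Z2]
∂1: piv[eh,ej,el,eo,ep,et,ex,hz] rk=8  ker:hj,ho,hp,ht,hx,jl,jo,jp,jt,jx,jz,lp,lx,lz,op,ot,ox,px,pz,tx,tz,xz
∂2: piv[eho,ehx,ejl,ejp,ejx,elx,eot,eox,epx,etx,hjt,hjz,hpx,hpz,htz,hxz,jlp] rk=17  ker:hox,jlx,jpx,jtz,lpx,otx,pxz
∂3: piv[ejlx,ejpx,jlpx] rk=3
b_2=(24−17)−3=4

b_2=4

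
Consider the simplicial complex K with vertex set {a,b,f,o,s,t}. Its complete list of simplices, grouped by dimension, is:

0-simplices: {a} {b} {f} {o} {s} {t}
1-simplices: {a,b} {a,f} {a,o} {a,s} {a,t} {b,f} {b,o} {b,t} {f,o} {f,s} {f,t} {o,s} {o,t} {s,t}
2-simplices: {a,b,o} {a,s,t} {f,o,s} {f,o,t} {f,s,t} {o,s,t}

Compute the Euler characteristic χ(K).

χ(K)=-2

n_0=6 n_1=14 n_2=6
χ=+6−14+6=-2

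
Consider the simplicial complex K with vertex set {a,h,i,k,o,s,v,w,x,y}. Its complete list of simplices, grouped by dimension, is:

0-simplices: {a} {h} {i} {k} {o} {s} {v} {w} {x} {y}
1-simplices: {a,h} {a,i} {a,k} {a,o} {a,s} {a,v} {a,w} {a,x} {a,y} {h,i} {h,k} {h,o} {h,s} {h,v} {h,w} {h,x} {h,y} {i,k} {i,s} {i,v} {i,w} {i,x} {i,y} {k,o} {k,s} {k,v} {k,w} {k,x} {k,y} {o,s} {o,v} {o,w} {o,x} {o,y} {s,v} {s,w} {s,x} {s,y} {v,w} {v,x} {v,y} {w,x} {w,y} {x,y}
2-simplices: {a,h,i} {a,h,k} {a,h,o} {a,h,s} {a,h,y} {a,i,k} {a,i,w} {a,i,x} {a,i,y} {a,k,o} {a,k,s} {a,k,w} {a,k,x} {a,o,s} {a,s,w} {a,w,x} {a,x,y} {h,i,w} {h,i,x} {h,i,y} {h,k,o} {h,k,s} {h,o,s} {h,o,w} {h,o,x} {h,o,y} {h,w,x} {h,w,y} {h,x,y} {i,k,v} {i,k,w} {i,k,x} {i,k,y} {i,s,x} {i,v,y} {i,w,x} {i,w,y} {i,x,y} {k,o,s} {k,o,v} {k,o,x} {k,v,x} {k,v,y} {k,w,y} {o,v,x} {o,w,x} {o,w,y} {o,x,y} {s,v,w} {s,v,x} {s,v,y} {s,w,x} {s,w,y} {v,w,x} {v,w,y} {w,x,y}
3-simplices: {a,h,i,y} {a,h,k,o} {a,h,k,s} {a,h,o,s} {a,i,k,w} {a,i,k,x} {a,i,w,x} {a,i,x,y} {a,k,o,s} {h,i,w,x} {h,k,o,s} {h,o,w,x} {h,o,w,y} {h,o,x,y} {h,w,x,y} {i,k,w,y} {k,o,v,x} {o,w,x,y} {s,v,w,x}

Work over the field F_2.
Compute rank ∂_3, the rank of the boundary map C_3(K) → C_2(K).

rank∂_3=17

n_0=10 n_1=44 n_2=56 n_3=19  [Z2]
∂1: piv[ah,ai,ak,ao,as,av,aw,ax,ay] rk=9  ker:hi,hk,ho,hs,hv,hw,hx,hy,ik,is,iv,iw,ix,iy,ko,ks,kv,kw,kx,ky,os,ov,ow,ox,oy,sv,sw,sx,sy,vw,vx,vy,wx,wy,xy
∂2: piv[ahi,ahk,aho,ahs,ahy,aik,aiw,aix,aiy,ako,aks,akw,akx,aos,asw,awx,axy,hiw,hix,how,hox,hoy,hwy,ikv,iky,isx,ivy,kov,kvx,svw,svx,svy,swx] rk=33  ker:hiy,hko,hks,hos,hwx,hxy,ikw,ikx,iwx,iwy,ixy,kos,kox,kvy,kwy,ovx,owx,owy,oxy,swy,vwx,vwy,wxy
∂3: piv[ahiy,ahko,ahks,ahos,aikw,aikx,aiwx,aixy,akos,hiwx,howx,howy,hoxy,hwxy,ikwy,kovx,svwx] rk=17  ker:hkos,owxy
rk∂_3=17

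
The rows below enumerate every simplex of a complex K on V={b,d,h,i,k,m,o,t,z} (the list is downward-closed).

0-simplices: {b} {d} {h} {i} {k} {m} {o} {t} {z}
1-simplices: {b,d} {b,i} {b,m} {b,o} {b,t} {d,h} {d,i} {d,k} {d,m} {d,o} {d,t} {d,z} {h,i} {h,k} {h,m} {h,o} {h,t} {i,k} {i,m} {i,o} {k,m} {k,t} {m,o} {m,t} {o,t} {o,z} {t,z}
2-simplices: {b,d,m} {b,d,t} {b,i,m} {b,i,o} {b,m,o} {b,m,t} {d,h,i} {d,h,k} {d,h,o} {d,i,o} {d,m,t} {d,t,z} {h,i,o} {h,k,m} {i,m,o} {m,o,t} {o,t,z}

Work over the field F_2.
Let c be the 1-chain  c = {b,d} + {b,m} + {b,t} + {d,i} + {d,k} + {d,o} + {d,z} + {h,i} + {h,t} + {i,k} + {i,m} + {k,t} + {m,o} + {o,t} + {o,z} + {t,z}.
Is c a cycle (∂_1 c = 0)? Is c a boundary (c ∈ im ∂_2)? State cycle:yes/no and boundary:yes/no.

n_0=9 n_1=27 n_2=17  [Z2]
∂1: piv[bd,bi,bm,bo,bt,dh,dk,dz] rk=8  ker:di,dm,do,dt,hi,hk,hm,ho,ht,ik,im,io,km,kt,mo,mt,ot,oz,tz
∂2: piv[bdm,bdt,bim,bio,bmo,bmt,dhi,dhk,dho,dio,dtz,hkm,mot,otz] rk=14  ker:dmt,hio,imo
∂1c = {b} + {d} + {k} + {m} + {t} + {z}

cycle:no boundary:no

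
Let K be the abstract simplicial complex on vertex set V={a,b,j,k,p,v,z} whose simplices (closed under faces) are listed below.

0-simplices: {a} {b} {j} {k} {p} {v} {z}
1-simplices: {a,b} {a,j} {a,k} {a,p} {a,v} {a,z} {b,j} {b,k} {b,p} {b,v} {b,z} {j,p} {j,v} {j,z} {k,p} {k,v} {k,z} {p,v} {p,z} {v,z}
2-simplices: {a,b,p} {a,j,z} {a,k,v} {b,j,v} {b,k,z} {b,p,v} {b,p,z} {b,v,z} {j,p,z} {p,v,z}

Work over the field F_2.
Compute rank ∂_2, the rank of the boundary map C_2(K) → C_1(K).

rank∂_2=9

n_0=7 n_1=20 n_2=10  [Z2]
∂1: piv[ab,aj,ak,ap,av,az] rk=6  ker:bj,bk,bp,bv,bz,jp,jv,jz,kp,kv,kz,pv,pz,vz
∂2: piv[abp,ajz,akv,bjv,bkz,bpv,bpz,bvz,jpz] rk=9  ker:pvz
rk∂_2=9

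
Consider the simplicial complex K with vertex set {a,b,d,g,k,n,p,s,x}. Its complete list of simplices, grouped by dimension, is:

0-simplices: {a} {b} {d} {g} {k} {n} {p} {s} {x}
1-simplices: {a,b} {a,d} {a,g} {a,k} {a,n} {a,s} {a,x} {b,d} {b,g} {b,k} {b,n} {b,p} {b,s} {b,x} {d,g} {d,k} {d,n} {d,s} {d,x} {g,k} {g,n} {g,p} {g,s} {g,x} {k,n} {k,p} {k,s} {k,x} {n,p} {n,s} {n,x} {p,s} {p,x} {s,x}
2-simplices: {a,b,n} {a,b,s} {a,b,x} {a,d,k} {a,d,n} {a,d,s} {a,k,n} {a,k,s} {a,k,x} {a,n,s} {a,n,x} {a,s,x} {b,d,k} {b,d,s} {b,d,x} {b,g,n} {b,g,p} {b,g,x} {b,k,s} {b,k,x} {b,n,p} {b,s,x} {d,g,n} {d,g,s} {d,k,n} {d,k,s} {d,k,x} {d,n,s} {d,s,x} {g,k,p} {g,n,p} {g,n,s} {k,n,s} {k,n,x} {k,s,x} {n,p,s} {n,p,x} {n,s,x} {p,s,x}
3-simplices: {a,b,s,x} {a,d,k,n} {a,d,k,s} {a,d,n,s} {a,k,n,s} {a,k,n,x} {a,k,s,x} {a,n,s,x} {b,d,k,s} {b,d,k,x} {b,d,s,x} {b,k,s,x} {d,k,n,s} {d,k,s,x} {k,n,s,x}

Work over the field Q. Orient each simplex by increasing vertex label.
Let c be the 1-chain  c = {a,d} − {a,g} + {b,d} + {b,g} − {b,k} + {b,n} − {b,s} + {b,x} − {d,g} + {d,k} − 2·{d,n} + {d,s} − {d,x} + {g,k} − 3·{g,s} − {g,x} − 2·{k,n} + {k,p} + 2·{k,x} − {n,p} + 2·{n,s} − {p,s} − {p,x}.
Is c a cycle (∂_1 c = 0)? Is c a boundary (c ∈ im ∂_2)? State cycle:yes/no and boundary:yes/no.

cycle:no boundary:no

n_0=9 n_1=34 n_2=39 n_3=15  [Q]
∂1: piv[ab,ad,ag,ak,an,as,ax,bp] rk=8  ker:bd,bg,bk,bn,bs,bx,dg,dk,dn,ds,dx,gk,gn,gp,gs,gx,kn,kp,ks,kx,np,ns,nx,ps,px,sx
∂2: piv[abn,abs,abx,adk,adn,ads,akn,aks,akx,ans,anx,asx,bdk,bds,bdx,bgn,bgp,bgx,bnp,dgn,dgs,gkp,nps,npx] rk=24  ker:bks,bkx,bsx,dkn,dks,dkx,dns,dsx,gnp,gns,kns,knx,ksx,nsx,psx
∂3: piv[absx,adkn,adks,adns,akns,aknx,aksx,ansx,bdks,bdkx,bdsx,bksx] rk=12  ker:dkns,dksx,knsx
∂1c = −2·{b} + 4·{d} + 2·{g} − 4·{n} + 2·{p} − 2·{s}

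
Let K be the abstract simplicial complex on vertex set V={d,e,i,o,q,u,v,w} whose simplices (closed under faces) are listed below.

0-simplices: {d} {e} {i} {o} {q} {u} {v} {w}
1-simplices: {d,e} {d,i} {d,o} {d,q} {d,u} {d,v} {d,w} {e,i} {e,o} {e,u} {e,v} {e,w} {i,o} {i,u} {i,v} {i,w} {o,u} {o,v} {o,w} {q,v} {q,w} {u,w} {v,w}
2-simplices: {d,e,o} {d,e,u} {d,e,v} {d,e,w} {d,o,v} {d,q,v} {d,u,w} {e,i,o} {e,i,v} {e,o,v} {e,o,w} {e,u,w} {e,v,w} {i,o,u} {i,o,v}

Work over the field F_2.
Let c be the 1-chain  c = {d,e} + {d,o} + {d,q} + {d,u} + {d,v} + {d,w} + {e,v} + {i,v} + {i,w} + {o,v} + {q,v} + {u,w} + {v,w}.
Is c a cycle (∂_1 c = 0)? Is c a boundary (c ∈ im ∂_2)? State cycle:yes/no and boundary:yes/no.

n_0=8 n_1=23 n_2=15  [Z2]
∂1: piv[de,di,do,dq,du,dv,dw] rk=7  ker:ei,eo,eu,ev,ew,io,iu,iv,iw,ou,ov,ow,qv,qw,uw,vw
∂2: piv[deo,deu,dev,dew,dov,dqv,duw,eio,eiv,eow,evw,iou] rk=12  ker:eov,euw,iov
∂1c = 0
c vs im∂2: residual ≠ 0 ⇒ not boundary

cycle:yes boundary:no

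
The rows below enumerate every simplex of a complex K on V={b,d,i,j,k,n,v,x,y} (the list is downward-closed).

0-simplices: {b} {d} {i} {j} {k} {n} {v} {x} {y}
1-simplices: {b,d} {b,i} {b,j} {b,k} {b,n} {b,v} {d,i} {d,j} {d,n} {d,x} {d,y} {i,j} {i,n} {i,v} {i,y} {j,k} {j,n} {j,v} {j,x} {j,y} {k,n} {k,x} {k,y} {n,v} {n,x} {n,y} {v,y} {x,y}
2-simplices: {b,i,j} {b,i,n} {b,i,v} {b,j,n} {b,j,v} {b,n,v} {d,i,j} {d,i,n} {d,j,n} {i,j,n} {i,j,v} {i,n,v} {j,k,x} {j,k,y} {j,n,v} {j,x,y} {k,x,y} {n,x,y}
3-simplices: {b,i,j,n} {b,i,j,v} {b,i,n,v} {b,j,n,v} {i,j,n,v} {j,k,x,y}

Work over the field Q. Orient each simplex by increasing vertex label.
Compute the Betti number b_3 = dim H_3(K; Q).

n_0=9 n_1=28 n_2=18 n_3=6  [Q]
∂1: piv[bd,bi,bj,bk,bn,bv,dx,dy] rk=8  ker:di,dj,dn,ij,in,iv,iy,jk,jn,jv,jx,jy,kn,kx,ky,nv,nx,ny,vy,xy
∂2: piv[bij,bin,biv,bjn,bjv,bnv,dij,din,jkx,jky,jxy,nxy] rk=12  ker:djn,ijn,ijv,inv,jnv,kxy
∂3: piv[bijn,bijv,binv,bjnv,jkxy] rk=5  ker:ijnv
b_3=(6−5)−0=1

b_3=1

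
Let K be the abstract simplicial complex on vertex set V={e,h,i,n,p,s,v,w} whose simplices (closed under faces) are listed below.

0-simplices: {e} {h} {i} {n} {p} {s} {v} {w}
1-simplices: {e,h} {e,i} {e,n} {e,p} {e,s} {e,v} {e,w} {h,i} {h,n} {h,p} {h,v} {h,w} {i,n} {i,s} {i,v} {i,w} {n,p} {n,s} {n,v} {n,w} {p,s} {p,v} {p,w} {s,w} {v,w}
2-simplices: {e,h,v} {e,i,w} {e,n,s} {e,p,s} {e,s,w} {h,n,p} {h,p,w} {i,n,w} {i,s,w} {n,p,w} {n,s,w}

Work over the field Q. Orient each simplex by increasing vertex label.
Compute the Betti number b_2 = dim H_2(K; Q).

b_2=0

n_0=8 n_1=25 n_2=11  [Q]
∂1: piv[eh,ei,en,ep,es,ev,ew] rk=7  ker:hi,hn,hp,hv,hw,in,is,iv,iw,np,ns,nv,nw,ps,pv,pw,sw,vw
∂2: piv[ehv,eiw,ens,eps,esw,hnp,hpw,inw,isw,npw,nsw] rk=11
b_2=(11−11)−0=0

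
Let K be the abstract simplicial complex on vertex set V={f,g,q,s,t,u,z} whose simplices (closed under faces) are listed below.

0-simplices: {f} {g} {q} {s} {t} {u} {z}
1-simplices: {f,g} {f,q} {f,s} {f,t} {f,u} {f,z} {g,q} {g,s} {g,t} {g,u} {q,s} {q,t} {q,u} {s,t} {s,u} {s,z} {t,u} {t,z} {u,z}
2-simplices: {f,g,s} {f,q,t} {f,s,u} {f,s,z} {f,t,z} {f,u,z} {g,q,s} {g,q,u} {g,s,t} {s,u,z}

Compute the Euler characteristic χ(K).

χ(K)=-2

n_0=7 n_1=19 n_2=10
χ=+7−19+10=-2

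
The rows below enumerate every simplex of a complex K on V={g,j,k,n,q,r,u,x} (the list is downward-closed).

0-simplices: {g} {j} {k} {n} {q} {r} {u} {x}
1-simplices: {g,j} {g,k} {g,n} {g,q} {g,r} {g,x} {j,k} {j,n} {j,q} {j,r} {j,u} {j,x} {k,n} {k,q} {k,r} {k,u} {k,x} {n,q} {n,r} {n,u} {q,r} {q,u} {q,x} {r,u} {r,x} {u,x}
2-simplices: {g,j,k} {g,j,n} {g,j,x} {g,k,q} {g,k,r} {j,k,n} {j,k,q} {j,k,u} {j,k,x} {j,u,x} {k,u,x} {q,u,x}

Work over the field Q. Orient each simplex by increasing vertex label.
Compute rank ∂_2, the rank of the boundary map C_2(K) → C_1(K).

rank∂_2=11

n_0=8 n_1=26 n_2=12  [Q]
∂1: piv[gj,gk,gn,gq,gr,gx,ju] rk=7  ker:jk,jn,jq,jr,jx,kn,kq,kr,ku,kx,nq,nr,nu,qr,qu,qx,ru,rx,ux
∂2: piv[gjk,gjn,gjx,gkq,gkr,jkn,jkq,jku,jkx,jux,qux] rk=11  ker:kux
rk∂_2=11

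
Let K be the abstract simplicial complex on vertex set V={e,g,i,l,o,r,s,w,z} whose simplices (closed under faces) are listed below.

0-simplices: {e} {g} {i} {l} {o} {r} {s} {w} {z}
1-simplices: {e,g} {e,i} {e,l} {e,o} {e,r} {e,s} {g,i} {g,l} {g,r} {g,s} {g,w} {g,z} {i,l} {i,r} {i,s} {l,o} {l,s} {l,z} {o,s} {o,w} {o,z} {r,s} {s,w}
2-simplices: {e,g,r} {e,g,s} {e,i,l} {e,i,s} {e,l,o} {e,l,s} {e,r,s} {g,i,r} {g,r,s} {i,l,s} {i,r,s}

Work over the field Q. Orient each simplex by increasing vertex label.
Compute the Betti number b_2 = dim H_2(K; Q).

n_0=9 n_1=23 n_2=11  [Q]
∂1: piv[eg,ei,el,eo,er,es,gw,gz] rk=8  ker:gi,gl,gr,gs,il,ir,is,lo,ls,lz,os,ow,oz,rs,sw
∂2: piv[egr,egs,eil,eis,elo,els,ers,gir,irs] rk=9  ker:grs,ils
b_2=(11−9)−0=2

b_2=2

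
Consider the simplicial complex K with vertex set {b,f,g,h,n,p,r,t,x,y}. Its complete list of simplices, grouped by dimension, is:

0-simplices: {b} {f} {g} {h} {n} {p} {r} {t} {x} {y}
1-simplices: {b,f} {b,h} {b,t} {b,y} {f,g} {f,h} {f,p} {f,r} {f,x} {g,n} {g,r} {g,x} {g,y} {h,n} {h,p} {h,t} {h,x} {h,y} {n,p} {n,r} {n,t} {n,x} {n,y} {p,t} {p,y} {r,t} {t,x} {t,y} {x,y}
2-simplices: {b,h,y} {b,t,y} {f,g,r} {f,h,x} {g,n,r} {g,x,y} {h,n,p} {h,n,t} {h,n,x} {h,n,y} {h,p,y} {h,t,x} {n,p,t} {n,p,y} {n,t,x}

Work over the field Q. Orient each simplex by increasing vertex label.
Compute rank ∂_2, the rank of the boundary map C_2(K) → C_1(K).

rank∂_2=13

n_0=10 n_1=29 n_2=15  [Q]
∂1: piv[bf,bh,bt,by,fg,fp,fr,fx,gn] rk=9  ker:fh,gr,gx,gy,hn,hp,ht,hx,hy,np,nr,nt,nx,ny,pt,py,rt,tx,ty,xy
∂2: piv[bhy,bty,fgr,fhx,gnr,gxy,hnp,hnt,hnx,hny,hpy,htx,npt] rk=13  ker:npy,ntx
rk∂_2=13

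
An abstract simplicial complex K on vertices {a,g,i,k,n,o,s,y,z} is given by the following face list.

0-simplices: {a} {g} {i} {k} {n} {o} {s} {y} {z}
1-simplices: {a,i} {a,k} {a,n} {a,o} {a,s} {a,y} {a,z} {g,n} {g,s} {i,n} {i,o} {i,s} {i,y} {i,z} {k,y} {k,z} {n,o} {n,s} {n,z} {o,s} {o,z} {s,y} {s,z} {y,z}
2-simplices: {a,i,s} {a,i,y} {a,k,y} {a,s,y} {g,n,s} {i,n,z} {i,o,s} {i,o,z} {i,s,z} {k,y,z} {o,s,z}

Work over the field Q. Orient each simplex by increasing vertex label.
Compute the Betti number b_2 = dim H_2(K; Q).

b_2=1

n_0=9 n_1=24 n_2=11  [Q]
∂1: piv[ai,ak,an,ao,as,ay,az,gn] rk=8  ker:gs,in,io,is,iy,iz,ky,kz,no,ns,nz,os,oz,sy,sz,yz
∂2: piv[ais,aiy,aky,asy,gns,inz,ios,ioz,isz,kyz] rk=10  ker:osz
b_2=(11−10)−0=1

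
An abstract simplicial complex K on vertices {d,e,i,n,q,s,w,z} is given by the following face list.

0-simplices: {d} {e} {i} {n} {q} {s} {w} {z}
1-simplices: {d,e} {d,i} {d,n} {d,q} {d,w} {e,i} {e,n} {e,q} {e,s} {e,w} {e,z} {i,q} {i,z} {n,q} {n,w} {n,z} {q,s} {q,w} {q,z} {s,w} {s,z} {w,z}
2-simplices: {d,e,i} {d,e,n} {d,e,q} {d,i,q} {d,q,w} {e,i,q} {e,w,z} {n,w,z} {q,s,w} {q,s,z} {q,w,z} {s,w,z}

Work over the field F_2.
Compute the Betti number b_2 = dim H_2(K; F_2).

n_0=8 n_1=22 n_2=12  [Z2]
∂1: piv[de,di,dn,dq,dw,es,ez] rk=7  ker:ei,en,eq,ew,iq,iz,nq,nw,nz,qs,qw,qz,sw,sz,wz
∂2: piv[dei,den,deq,diq,dqw,ewz,nwz,qsw,qsz,qwz] rk=10  ker:eiq,swz
b_2=(12−10)−0=2

b_2=2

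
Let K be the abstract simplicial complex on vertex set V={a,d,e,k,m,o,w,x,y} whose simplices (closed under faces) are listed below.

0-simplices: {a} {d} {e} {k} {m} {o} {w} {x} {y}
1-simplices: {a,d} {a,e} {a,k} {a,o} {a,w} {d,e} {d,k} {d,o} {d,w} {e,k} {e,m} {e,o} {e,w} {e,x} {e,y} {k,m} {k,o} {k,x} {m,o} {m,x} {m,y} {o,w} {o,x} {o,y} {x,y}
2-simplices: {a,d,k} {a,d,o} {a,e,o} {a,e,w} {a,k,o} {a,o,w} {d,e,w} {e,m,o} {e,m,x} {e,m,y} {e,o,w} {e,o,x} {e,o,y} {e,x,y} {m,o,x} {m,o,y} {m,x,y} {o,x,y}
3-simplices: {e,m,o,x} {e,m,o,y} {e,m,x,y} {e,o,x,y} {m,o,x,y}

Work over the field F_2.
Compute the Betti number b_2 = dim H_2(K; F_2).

n_0=9 n_1=25 n_2=18 n_3=5  [Z2]
∂1: piv[ad,ae,ak,ao,aw,em,ex,ey] rk=8  ker:de,dk,do,dw,ek,eo,ew,km,ko,kx,mo,mx,my,ow,ox,oy,xy
∂2: piv[adk,ado,aeo,aew,ako,aow,dew,emo,emx,emy,eox,eoy,exy] rk=13  ker:eow,mox,moy,mxy,oxy
∂3: piv[emox,emoy,emxy,eoxy] rk=4  ker:moxy
b_2=(18−13)−4=1

b_2=1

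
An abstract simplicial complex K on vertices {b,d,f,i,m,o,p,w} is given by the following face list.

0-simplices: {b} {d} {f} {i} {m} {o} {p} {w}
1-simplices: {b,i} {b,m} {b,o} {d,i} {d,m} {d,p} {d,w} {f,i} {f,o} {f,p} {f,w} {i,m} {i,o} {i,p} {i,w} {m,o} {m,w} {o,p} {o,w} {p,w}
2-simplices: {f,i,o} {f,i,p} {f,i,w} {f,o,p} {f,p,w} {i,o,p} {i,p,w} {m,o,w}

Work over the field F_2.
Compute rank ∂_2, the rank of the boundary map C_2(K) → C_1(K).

rank∂_2=6

n_0=8 n_1=20 n_2=8  [Z2]
∂1: piv[bi,bm,bo,di,dp,dw,fi] rk=7  ker:dm,fo,fp,fw,im,io,ip,iw,mo,mw,op,ow,pw
∂2: piv[fio,fip,fiw,fop,fpw,mow] rk=6  ker:iop,ipw
rk∂_2=6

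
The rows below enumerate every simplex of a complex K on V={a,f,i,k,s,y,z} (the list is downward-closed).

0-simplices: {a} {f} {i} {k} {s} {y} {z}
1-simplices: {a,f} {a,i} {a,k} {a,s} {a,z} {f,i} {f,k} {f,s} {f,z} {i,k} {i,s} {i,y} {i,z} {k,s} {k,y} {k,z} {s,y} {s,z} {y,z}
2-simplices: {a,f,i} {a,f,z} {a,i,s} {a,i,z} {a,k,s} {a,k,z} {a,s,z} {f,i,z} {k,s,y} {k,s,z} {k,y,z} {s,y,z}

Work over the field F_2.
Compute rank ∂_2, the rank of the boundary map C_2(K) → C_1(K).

n_0=7 n_1=19 n_2=12  [Z2]
∂1: piv[af,ai,ak,as,az,iy] rk=6  ker:fi,fk,fs,fz,ik,is,iz,ks,ky,kz,sy,sz,yz
∂2: piv[afi,afz,ais,aiz,aks,akz,asz,ksy,kyz] rk=9  ker:fiz,ksz,syz
rk∂_2=9

rank∂_2=9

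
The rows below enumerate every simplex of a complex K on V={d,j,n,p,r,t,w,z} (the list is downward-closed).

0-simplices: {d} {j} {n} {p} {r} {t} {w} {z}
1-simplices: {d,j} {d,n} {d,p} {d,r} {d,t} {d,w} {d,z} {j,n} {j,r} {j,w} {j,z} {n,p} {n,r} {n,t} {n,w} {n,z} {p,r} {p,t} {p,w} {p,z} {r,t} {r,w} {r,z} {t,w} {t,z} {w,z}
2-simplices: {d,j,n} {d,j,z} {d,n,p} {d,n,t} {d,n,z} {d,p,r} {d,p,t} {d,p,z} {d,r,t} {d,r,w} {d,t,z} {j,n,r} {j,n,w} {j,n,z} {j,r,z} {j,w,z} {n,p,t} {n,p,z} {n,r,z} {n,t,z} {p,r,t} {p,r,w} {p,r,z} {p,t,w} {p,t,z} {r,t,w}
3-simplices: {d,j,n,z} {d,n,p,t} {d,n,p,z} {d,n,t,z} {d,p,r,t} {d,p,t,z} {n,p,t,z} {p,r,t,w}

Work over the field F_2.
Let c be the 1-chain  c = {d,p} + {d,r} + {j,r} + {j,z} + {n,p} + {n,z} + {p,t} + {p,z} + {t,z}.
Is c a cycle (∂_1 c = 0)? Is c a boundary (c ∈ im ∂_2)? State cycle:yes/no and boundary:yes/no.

cycle:yes boundary:yes

n_0=8 n_1=26 n_2=26 n_3=8  [Z2]
∂1: piv[dj,dn,dp,dr,dt,dw,dz] rk=7  ker:jn,jr,jw,jz,np,nr,nt,nw,nz,pr,pt,pw,pz,rt,rw,rz,tw,tz,wz
∂2: piv[djn,djz,dnp,dnt,dnz,dpr,dpt,dpz,drt,drw,dtz,jnr,jnw,jrz,jwz,prw,prz,ptw] rk=18  ker:jnz,npt,npz,nrz,ntz,prt,ptz,rtw
∂3: piv[djnz,dnpt,dnpz,dntz,dprt,dptz,prtw] rk=7  ker:nptz
∂1c = 0
c vs im∂2: reduces to 0 ⇒ boundary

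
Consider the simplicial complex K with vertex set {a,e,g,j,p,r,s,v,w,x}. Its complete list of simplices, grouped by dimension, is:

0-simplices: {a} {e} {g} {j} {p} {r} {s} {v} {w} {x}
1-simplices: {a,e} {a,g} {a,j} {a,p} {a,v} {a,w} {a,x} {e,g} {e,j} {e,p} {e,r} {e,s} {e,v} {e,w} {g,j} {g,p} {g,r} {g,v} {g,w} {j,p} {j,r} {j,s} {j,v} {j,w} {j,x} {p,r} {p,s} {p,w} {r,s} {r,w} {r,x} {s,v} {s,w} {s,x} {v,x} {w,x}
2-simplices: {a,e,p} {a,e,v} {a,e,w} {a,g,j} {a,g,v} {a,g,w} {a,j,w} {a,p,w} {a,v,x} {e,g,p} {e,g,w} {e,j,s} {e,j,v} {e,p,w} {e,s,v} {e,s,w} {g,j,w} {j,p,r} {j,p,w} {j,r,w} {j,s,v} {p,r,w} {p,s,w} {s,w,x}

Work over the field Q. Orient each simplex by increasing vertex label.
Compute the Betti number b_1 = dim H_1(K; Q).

n_0=10 n_1=36 n_2=24  [Q]
∂1: piv[ae,ag,aj,ap,av,aw,ax,er,es] rk=9  ker:eg,ej,ep,ev,ew,gj,gp,gr,gv,gw,jp,jr,js,jv,jw,jx,pr,ps,pw,rs,rw,rx,sv,sw,sx,vx,wx
∂2: piv[aep,aev,aew,agj,agv,agw,ajw,apw,avx,egp,egw,ejs,ejv,esv,esw,jpr,jpw,jrw,psw,swx] rk=20  ker:epw,gjw,jsv,prw
b_1=(36−9)−20=7

b_1=7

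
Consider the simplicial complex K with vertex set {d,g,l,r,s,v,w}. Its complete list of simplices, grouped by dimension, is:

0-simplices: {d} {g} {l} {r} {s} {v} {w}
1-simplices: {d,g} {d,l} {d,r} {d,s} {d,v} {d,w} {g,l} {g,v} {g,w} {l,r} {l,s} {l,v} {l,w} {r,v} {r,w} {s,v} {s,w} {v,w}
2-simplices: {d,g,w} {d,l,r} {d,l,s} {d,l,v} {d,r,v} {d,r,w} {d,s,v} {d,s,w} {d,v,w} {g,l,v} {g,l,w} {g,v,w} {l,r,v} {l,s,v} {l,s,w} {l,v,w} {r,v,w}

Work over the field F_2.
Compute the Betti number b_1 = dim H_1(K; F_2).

n_0=7 n_1=18 n_2=17  [Z2]
∂1: piv[dg,dl,dr,ds,dv,dw] rk=6  ker:gl,gv,gw,lr,ls,lv,lw,rv,rw,sv,sw,vw
∂2: piv[dgw,dlr,dls,dlv,drv,drw,dsv,dsw,dvw,glv,glw,gvw] rk=12  ker:lrv,lsv,lsw,lvw,rvw
b_1=(18−6)−12=0

b_1=0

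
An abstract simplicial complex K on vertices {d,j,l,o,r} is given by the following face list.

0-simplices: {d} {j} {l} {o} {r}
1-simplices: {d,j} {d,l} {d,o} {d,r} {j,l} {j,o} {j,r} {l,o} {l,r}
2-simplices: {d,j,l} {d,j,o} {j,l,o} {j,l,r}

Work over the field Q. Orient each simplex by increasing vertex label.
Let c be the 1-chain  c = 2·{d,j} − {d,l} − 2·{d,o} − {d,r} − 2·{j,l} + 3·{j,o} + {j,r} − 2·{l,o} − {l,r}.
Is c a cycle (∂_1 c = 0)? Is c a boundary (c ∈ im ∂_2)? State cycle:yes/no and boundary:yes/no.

n_0=5 n_1=9 n_2=4  [Q]
∂1: piv[dj,dl,do,dr] rk=4  ker:jl,jo,jr,lo,lr
∂2: piv[djl,djo,jlo,jlr] rk=4
∂1c = 2·{d} − {o} − {r}

cycle:no boundary:no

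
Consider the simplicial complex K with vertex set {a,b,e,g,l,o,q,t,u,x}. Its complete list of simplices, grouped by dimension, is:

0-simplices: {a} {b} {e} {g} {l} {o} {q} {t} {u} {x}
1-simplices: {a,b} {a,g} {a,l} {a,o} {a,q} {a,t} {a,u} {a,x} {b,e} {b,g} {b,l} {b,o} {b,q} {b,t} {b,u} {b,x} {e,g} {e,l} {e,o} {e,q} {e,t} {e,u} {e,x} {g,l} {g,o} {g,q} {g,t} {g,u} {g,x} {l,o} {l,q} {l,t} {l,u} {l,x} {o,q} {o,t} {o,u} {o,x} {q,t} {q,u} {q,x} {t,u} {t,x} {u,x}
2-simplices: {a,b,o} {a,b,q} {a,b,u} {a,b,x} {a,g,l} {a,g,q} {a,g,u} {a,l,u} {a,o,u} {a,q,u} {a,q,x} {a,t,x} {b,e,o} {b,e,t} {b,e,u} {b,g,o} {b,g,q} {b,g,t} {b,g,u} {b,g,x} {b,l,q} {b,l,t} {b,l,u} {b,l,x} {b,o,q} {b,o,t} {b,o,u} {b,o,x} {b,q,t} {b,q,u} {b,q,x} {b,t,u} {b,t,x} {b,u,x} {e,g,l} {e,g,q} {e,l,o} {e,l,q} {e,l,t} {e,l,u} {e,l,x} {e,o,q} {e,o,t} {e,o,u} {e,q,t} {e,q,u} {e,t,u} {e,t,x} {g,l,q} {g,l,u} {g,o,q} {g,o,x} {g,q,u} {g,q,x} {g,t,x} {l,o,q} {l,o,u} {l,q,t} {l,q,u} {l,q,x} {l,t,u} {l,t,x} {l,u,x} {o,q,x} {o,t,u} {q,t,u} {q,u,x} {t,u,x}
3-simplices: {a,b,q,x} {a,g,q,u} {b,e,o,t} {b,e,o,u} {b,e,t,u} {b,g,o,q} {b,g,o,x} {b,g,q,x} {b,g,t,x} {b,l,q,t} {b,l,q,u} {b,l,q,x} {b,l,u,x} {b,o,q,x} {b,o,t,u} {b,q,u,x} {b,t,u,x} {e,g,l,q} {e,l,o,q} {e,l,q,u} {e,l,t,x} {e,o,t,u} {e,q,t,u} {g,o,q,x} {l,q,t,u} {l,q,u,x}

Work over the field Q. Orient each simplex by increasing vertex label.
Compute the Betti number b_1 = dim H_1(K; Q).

b_1=0

n_0=10 n_1=44 n_2=68 n_3=26  [Q]
∂1: piv[ab,ag,al,ao,aq,at,au,ax,be] rk=9  ker:bg,bl,bo,bq,bt,bu,bx,eg,el,eo,eq,et,eu,ex,gl,go,gq,gt,gu,gx,lo,lq,lt,lu,lx,oq,ot,ou,ox,qt,qu,qx,tu,tx,ux
∂2: piv[abo,abq,abu,abx,agl,agq,agu,alu,aou,aqu,aqx,atx,beo,bet,beu,bgo,bgq,bgt,bgx,blq,blt,blu,blx,boq,bot,box,bqt,btu,btx,bux,egl,egq,elo,elt,elx] rk=35  ker:bgu,bou,bqu,bqx,elq,elu,eoq,eot,eou,eqt,equ,etu,etx,glq,glu,goq,gox,gqu,gqx,gtx,loq,lou,lqt,lqu,lqx,ltu,ltx,lux,oqx,otu,qtu,qux,tux
∂3: piv[abqx,agqu,beot,beou,betu,bgoq,bgox,bgqx,bgtx,blqt,blqu,blqx,blux,boqx,botu,bqux,btux,eglq,eloq,elqu,eltx,eqtu,lqtu] rk=23  ker:eotu,goqx,lqux
b_1=(44−9)−35=0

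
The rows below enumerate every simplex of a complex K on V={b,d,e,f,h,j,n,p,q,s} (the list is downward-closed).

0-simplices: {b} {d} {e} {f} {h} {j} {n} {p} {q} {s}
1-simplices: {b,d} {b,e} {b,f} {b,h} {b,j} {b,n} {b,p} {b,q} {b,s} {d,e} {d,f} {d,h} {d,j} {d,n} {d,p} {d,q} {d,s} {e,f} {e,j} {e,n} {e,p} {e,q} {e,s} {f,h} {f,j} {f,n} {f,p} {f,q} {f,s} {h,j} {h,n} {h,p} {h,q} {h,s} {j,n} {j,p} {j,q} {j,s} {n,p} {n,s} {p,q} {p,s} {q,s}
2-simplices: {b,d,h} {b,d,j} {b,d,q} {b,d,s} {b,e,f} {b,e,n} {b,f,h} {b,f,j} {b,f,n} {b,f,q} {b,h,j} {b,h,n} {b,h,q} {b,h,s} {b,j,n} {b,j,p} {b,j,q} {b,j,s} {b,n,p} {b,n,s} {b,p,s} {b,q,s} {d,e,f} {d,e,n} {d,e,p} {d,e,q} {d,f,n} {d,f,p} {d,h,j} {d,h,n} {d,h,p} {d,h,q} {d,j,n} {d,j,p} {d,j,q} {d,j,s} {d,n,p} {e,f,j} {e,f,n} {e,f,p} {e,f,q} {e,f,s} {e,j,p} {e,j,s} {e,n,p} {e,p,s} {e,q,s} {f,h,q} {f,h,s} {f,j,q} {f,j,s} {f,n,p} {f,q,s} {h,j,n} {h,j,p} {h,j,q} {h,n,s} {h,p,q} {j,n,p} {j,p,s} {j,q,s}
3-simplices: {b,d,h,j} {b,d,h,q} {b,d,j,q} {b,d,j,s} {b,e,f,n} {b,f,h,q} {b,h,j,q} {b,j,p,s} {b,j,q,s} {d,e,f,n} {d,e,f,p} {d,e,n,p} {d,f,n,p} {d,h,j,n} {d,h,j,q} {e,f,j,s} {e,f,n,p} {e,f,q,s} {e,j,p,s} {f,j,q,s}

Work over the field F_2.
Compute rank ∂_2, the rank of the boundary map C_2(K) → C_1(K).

n_0=10 n_1=43 n_2=61 n_3=20  [Z2]
∂1: piv[bd,be,bf,bh,bj,bn,bp,bq,bs] rk=9  ker:de,df,dh,dj,dn,dp,dq,ds,ef,ej,en,ep,eq,es,fh,fj,fn,fp,fq,fs,hj,hn,hp,hq,hs,jn,jp,jq,js,np,ns,pq,ps,qs
∂2: piv[bdh,bdj,bdq,bds,bef,ben,bfh,bfj,bfn,bfq,bhj,bhn,bhq,bhs,bjn,bjp,bjq,bjs,bnp,bns,bps,bqs,def,den,dep,deq,dfp,dhn,dhp,djp,efj,efs,ejs,hpq] rk=34  ker:dfn,dhj,dhq,djn,djq,djs,dnp,efn,efp,efq,ejp,enp,eps,eqs,fhq,fhs,fjq,fjs,fnp,fqs,hjn,hjp,hjq,hns,jnp,jps,jqs
∂3: piv[bdhj,bdhq,bdjq,bdjs,befn,bfhq,bhjq,bjps,bjqs,defn,defp,denp,dfnp,dhjn,efjs,efqs,ejps,fjqs] rk=18  ker:dhjq,efnp
rk∂_2=34

rank∂_2=34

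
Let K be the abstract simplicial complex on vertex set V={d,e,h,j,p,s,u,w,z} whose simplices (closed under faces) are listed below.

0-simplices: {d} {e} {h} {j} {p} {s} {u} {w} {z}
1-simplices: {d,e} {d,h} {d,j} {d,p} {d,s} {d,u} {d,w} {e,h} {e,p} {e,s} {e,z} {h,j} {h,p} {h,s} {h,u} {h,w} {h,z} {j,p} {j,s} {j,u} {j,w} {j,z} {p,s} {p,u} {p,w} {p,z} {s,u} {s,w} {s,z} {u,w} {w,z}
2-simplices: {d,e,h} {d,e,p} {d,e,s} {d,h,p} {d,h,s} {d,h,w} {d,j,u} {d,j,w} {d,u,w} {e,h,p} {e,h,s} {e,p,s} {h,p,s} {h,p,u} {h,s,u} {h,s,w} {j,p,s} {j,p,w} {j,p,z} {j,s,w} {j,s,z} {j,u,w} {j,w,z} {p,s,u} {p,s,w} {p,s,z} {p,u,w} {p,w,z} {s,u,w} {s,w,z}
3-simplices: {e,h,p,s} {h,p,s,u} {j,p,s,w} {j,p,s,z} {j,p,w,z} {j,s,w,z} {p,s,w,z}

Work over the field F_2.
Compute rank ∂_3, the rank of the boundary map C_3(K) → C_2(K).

rank∂_3=6

n_0=9 n_1=31 n_2=30 n_3=7  [Z2]
∂1: piv[de,dh,dj,dp,ds,du,dw,ez] rk=8  ker:eh,ep,es,hj,hp,hs,hu,hw,hz,jp,js,ju,jw,jz,ps,pu,pw,pz,su,sw,sz,uw,wz
∂2: piv[deh,dep,des,dhp,dhs,dhw,dju,djw,duw,eps,hpu,hsu,hsw,jps,jpw,jpz,jsw,jsz,jwz,puw] rk=20  ker:ehp,ehs,hps,juw,psu,psw,psz,pwz,suw,swz
∂3: piv[ehps,hpsu,jpsw,jpsz,jpwz,jswz] rk=6  ker:pswz
rk∂_3=6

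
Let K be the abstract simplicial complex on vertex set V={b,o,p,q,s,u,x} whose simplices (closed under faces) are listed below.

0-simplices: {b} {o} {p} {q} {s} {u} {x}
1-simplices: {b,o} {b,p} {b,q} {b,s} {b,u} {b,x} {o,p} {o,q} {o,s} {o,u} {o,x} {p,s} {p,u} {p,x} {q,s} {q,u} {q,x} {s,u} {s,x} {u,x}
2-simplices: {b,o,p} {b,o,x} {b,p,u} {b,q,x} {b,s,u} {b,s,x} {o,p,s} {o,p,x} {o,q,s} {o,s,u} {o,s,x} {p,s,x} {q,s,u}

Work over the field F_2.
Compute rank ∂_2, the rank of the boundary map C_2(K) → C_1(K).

n_0=7 n_1=20 n_2=13  [Z2]
∂1: piv[bo,bp,bq,bs,bu,bx] rk=6  ker:op,oq,os,ou,ox,ps,pu,px,qs,qu,qx,su,sx,ux
∂2: piv[bop,box,bpu,bqx,bsu,bsx,ops,opx,oqs,osu,osx,qsu] rk=12  ker:psx
rk∂_2=12

rank∂_2=12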